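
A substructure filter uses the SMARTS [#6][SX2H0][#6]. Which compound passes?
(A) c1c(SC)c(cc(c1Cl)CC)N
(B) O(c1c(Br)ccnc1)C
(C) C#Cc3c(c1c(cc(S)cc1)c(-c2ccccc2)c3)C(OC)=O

A

[#6][SX2H0][#6] describes an aliphatic sulfur bridging two carbons with no H on the sulfur (a thioether).
(A) contains a methylthio ether (-SCH3), which satisfies every atom and bond constraint.
(B) has a methoxy ether (-OCH3) but the bridging atom is O, not S.
(C) has a thiol (-SH) but the sulfur has H1, not H0 bridging two carbons.
So the answer is (A).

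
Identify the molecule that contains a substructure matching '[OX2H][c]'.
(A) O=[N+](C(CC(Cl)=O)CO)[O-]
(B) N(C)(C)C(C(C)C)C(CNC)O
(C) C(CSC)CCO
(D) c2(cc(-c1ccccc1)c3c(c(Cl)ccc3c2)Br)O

[OX2H][c] describes a hydroxyl oxygen attached to an aromatic carbon (a phenol).
(A) has a hydroxyl group (-OH) but the -OH is on an aliphatic carbon, not an aromatic c.
(B) has a hydroxyl group (-OH) but the -OH is on an aliphatic carbon, not an aromatic c.
(C) has a hydroxyl group (-OH) but the -OH is on an aliphatic carbon, not an aromatic c.
(D) contains a hydroxyl group (-OH), which satisfies every atom and bond constraint.
So the answer is (D).

D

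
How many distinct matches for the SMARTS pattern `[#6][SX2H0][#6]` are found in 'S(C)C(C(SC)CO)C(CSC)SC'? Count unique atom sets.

4

[#6][SX2H0][#6] is the SMARTS for a thioether: an aliphatic sulfur bridging two carbons with no H on the sulfur.
The molecule carries 4 separate instances of a methylthio ether (-SCH3) meeting every constraint; each maps to a distinct set of atoms, giving 4 matches.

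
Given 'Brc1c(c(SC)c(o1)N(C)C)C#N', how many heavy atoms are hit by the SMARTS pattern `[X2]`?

3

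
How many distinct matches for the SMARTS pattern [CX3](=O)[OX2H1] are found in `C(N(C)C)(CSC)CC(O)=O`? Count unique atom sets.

[CX3](=O)[OX2H1] is the SMARTS for a carboxylic acid: an sp2 carbon double-bonded to O and single-bonded to an -OH oxygen.
Exactly one fragment in the molecule meets all constraints, giving 1 match.

1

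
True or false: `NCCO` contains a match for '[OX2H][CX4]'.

True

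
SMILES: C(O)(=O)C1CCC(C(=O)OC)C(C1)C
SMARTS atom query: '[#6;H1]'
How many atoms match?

3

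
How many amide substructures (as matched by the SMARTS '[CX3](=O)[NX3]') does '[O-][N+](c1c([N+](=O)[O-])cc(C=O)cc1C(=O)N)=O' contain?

1

[CX3](=O)[NX3] is the SMARTS for an amide: a carbonyl carbon bonded to a trivalent nitrogen.
Exactly one fragment in the molecule meets all constraints, giving 1 match.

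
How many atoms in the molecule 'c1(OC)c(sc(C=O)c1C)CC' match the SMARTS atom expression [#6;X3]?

5

The query [#6;X3] means: any carbon (aromatic or not) with three total connections.
Check the 12 heavy atoms by environment: 1× s (aromatic, X2) → no; 4× c (aromatic, X3) → match; 4× C (X4) → no; 1× C (X3) → match; 1× O (X1) → no; 1× O (X2) → no.
Summing the matching environments: 4 + 1 = 5 matching atoms.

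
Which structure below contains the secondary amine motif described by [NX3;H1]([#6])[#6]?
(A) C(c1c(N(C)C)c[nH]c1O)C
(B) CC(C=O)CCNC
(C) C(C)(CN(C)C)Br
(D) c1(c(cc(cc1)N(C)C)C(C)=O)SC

B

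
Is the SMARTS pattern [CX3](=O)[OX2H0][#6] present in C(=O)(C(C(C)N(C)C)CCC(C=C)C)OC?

Yes

The pattern [CX3](=O)[OX2H0][#6] describes a carbonyl carbon bonded to an oxygen that is itself bonded to carbon (no H on that O) — an ester.
The molecule carries a methyl-ester group (-C(=O)OCH3), whose atoms satisfy every constraint of the query, so the pattern matches.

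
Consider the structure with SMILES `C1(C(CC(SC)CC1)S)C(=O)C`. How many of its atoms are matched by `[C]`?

9

Check the 12 heavy atoms by environment: 9× C → match; 1× O → no; 2× S → no.
That gives 9 matching atoms.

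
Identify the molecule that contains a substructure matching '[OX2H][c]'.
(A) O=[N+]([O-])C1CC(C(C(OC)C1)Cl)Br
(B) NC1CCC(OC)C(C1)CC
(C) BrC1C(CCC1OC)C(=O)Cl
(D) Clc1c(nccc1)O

[OX2H][c] describes a hydroxyl oxygen attached to an aromatic carbon (a phenol).
(A) has a methoxy ether (-OCH3) but the oxygen has H0, not H1.
(B) has a methoxy ether (-OCH3) but the oxygen has H0, not H1.
(C) has a methoxy ether (-OCH3) but the oxygen has H0, not H1.
(D) contains a hydroxyl group (-OH), which satisfies every atom and bond constraint.
So the answer is (D).

D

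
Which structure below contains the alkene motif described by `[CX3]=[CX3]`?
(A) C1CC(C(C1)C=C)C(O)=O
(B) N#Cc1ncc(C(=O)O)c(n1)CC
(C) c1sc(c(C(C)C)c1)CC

[CX3]=[CX3] describes a non-aromatic C=C double bond between two sp2 carbons (an alkene).
(A) contains a vinyl group (-CH=CH2), which satisfies every atom and bond constraint.
(B) has an ethyl group (-CH2CH3) but its C-C bond is a single bond between CX4 carbons, not CX3=CX3.
(C) has an ethyl group (-CH2CH3) but its C-C bond is a single bond between CX4 carbons, not CX3=CX3.
So the answer is (A).

A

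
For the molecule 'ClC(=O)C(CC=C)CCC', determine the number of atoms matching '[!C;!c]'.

2

Check the 10 heavy atoms by environment: 8× C → no; 1× O → match; 1× Cl → match.
Summing the matching environments: 1 + 1 = 2 matching atoms.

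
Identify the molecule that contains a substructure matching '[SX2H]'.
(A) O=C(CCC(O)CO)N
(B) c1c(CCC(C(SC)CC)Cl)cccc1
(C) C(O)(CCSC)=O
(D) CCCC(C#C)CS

D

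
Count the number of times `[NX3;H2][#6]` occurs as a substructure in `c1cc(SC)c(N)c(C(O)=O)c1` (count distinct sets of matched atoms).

1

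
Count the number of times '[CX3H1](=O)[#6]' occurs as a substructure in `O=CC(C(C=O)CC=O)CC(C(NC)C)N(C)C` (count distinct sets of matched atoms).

[CX3H1](=O)[#6] is the SMARTS for an aldehyde: an sp2 carbon with one H, double-bonded to O and single-bonded to carbon.
The molecule carries 3 separate instances of an aldehyde (-CHO) meeting every constraint; each maps to a distinct set of atoms, giving 3 matches.

3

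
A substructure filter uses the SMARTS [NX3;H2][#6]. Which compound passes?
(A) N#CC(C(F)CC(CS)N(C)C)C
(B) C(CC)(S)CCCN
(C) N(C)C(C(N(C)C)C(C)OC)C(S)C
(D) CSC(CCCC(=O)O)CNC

B

[NX3;H2][#6] describes a trivalent nitrogen with two H attached to carbon (a primary amine).
(A) has a dimethylamino group (-N(CH3)2) but the nitrogen has H0, not H2.
(B) contains a primary amino group (-NH2), which satisfies every atom and bond constraint.
(C) has a dimethylamino group (-N(CH3)2) but the nitrogen has H0, not H2.
(D) has an N-methylamino group (-NHCH3) but the nitrogen bears two carbons and only one H (H1), not H2.
So the answer is (B).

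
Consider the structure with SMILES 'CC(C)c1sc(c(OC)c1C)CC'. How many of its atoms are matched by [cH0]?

Check the 13 heavy atoms by environment: 1× s (aromatic, H0) → no; 4× c (aromatic, H0) → match; 1× C (H1) → no; 5× C (H3) → no; 1× C (H2) → no; 1× O (H0) → no.
That gives 4 matching atoms.

4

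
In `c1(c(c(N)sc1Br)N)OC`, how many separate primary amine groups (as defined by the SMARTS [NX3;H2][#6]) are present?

2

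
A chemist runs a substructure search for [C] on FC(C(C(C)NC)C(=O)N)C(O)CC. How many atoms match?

9

Check the 14 heavy atoms by environment: 9× C → match; 2× O → no; 2× N → no; 1× F → no.
That gives 9 matching atoms.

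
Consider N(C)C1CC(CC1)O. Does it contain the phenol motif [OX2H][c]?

No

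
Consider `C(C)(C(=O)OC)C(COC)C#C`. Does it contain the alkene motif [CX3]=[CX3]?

No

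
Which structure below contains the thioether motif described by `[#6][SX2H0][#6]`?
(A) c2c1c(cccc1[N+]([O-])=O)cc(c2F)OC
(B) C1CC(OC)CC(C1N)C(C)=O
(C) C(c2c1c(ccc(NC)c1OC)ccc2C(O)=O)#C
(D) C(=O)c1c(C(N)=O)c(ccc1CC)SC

[#6][SX2H0][#6] describes an aliphatic sulfur bridging two carbons with no H on the sulfur (a thioether).
(A) has a methoxy ether (-OCH3) but the bridging atom is O, not S.
(B) has a methoxy ether (-OCH3) but the bridging atom is O, not S.
(C) has a methoxy ether (-OCH3) but the bridging atom is O, not S.
(D) contains a methylthio ether (-SCH3), which satisfies every atom and bond constraint.
So the answer is (D).

D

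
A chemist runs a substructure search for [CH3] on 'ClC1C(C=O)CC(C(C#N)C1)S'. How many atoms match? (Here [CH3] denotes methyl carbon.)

0

Check the 12 heavy atoms by environment: 5× C (H1) → no; 2× C (H2) → no; 1× O (H0) → no; 1× S (H1) → no; 1× C (H0) → no; 1× N (H0) → no; 1× Cl (H0) → no.
No environment satisfies the query, so 0 matching atoms.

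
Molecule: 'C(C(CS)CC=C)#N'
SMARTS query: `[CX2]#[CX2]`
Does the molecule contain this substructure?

The pattern [CX2]#[CX2] describes a carbon-carbon triple bond — an alkyne.
The closest candidate here is a vinyl group (-CH=CH2), but the C=C is a double bond; both carbons are CX3, not CX2. No other fragment satisfies the full query, so there is no match.

No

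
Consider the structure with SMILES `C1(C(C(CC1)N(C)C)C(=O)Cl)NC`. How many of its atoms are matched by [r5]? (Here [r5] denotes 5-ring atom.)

5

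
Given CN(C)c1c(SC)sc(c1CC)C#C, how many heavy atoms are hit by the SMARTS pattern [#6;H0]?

The query [#6;H0] means: any carbon with no attached hydrogen.
Check the 14 heavy atoms by environment: 1× s (aromatic, H0) → no; 4× c (aromatic, H0) → match; 1× S (H0) → no; 4× C (H3) → no; 1× C (H0) → match; 1× C (H1) → no; 1× N (H0) → no; 1× C (H2) → no.
Summing the matching environments: 4 + 1 = 5 matching atoms.

5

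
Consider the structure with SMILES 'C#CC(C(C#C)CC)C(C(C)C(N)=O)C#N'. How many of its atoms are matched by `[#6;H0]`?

The query [#6;H0] means: any carbon with no attached hydrogen.
Check the 16 heavy atoms by environment: 2× C (H3) → no; 6× C (H1) → no; 1× C (H2) → no; 4× C (H0) → match; 1× N (H0) → no; 1× O (H0) → no; 1× N (H2) → no.
That gives 4 matching atoms.

4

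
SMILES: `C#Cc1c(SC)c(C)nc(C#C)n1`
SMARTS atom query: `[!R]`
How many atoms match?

7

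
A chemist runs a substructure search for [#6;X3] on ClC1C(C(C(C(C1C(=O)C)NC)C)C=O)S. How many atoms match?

2

The query [#6;X3] means: any carbon (aromatic or not) with three total connections.
Check the 16 heavy atoms by environment: 9× C (X4) → no; 2× C (X3) → match; 2× O (X1) → no; 1× Cl (X1) → no; 1× S (X2) → no; 1× N (X3) → no.
That gives 2 matching atoms.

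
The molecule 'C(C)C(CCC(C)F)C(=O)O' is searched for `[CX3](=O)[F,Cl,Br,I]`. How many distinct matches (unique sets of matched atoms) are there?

0

[CX3](=O)[F,Cl,Br,I] is the SMARTS for an acyl halide: a carbonyl carbon bonded to a halogen.
The molecule has a carboxylic acid group (-C(=O)OH), but the carbonyl is bonded to -OH, not to a halogen; nothing else fits, so there are 0 matches.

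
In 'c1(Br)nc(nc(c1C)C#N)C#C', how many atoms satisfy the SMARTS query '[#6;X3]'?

4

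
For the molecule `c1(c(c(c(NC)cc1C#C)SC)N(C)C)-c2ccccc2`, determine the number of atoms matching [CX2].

2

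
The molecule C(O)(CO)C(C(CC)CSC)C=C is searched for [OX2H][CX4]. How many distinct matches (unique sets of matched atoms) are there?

[OX2H][CX4] is the SMARTS for an aliphatic alcohol: a hydroxyl oxygen bound to an sp3 (X4) carbon.
The molecule carries 2 separate instances of a hydroxyl group (-OH) meeting every constraint; each maps to a distinct set of atoms, giving 2 matches.

2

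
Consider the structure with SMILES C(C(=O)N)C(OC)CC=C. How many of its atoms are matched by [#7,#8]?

The query [#7,#8] means: nitrogen or oxygen (comma = OR).
Check the 10 heavy atoms by environment: 7× C → no; 2× O → match; 1× N → match.
Summing the matching environments: 2 + 1 = 3 matching atoms.

3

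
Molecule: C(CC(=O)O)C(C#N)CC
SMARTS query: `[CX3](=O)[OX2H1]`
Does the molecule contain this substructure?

The pattern [CX3](=O)[OX2H1] describes an sp2 carbon double-bonded to O and single-bonded to an -OH oxygen — a carboxylic acid.
The molecule carries a carboxylic acid group (-C(=O)OH), whose atoms satisfy every constraint of the query, so the pattern matches.

Yes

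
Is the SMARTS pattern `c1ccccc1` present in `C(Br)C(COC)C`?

No

The pattern c1ccccc1 describes six aromatic carbons in a ring — a benzene ring.
The closest candidate here is a methyl group (-CH3), but no six-membered all-carbon aromatic ring is present. No other fragment satisfies the full query, so there is no match.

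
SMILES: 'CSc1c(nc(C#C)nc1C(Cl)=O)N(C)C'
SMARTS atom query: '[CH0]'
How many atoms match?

The query [CH0] means: aliphatic carbon with no attached hydrogen.
Check the 16 heavy atoms by environment: 2× n (aromatic, H0) → no; 4× c (aromatic, H0) → no; 2× C (H0) → match; 1× C (H1) → no; 1× S (H0) → no; 3× C (H3) → no; 1× N (H0) → no; 1× O (H0) → no; 1× Cl (H0) → no.
That gives 2 matching atoms.

2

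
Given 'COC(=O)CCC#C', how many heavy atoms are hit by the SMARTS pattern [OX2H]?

0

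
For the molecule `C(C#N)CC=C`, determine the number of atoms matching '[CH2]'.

3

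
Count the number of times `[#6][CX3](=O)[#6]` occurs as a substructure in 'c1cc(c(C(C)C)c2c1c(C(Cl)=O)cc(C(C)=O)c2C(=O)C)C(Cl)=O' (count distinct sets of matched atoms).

[#6][CX3](=O)[#6] is the SMARTS for a ketone: a carbonyl carbon (no H) flanked by two carbons.
The molecule carries 2 separate instances of an acetyl/ketone group (-C(=O)CH3) meeting every constraint; each maps to a distinct set of atoms, giving 2 matches.

2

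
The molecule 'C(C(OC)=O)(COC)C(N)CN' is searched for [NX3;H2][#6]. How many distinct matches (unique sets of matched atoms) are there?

[NX3;H2][#6] is the SMARTS for a primary amine: a trivalent nitrogen with two H attached to carbon.
The molecule carries 2 separate instances of a primary amino group (-NH2) meeting every constraint; each maps to a distinct set of atoms, giving 2 matches.

2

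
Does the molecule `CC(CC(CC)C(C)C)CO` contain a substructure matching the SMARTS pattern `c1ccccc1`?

No

The pattern c1ccccc1 describes six aromatic carbons in a ring — a benzene ring.
The closest candidate here is a methyl group (-CH3), but no six-membered all-carbon aromatic ring is present. No other fragment satisfies the full query, so there is no match.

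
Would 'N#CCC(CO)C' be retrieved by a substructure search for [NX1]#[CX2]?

The pattern [NX1]#[CX2] describes a nitrogen triple-bonded to a two-connected carbon — a nitrile.
The molecule carries a nitrile (-C#N), whose atoms satisfy every constraint of the query, so the pattern matches.

Yes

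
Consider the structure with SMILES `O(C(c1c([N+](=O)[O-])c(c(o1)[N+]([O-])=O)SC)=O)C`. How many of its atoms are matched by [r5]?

5

The query [r5] means: r5 matches atoms in a five-membered ring.
Check the 17 heavy atoms by environment: 1× o (aromatic, in 5-ring) → match; 4× c (aromatic, in 5-ring) → match; 3× C (acyclic) → no; 4× O (acyclic) → no; 2× N (charge +1, acyclic) → no; 2× O (charge -1, acyclic) → no; 1× S (acyclic) → no.
Summing the matching environments: 1 + 4 = 5 matching atoms.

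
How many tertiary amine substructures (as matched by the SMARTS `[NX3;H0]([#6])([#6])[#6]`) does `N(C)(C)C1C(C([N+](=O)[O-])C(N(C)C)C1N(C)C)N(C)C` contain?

4

[NX3;H0]([#6])([#6])[#6] is the SMARTS for a tertiary amine: a trivalent nitrogen with no H, bonded to three carbons.
The molecule carries 4 separate instances of a dimethylamino group (-N(CH3)2) meeting every constraint; each maps to a distinct set of atoms, giving 4 matches.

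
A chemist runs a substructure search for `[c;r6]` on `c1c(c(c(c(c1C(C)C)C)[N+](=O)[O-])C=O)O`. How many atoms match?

The query [c;r6] means: aromatic carbon that belongs to a six-membered ring.
Check the 16 heavy atoms by environment: 6× c (aromatic, in 6-ring) → match; 1× N (charge +1, acyclic) → no; 1× O (charge -1, acyclic) → no; 3× O (acyclic) → no; 5× C (acyclic) → no.
That gives 6 matching atoms.

6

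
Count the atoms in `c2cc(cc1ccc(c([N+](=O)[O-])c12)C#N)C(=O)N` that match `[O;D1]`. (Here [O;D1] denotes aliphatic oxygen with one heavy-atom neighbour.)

The query [O;D1] means: aliphatic oxygen bonded to exactly one heavy atom.
Check the 18 heavy atoms by environment: 5× c (aromatic, D3) → no; 5× c (aromatic, D2) → no; 1× N (charge +1, D3) → no; 1× O (charge -1, D1) → match; 2× O (D1) → match; 1× C (D3) → no; 2× N (D1) → no; 1× C (D2) → no.
Summing the matching environments: 1 + 2 = 3 matching atoms.

3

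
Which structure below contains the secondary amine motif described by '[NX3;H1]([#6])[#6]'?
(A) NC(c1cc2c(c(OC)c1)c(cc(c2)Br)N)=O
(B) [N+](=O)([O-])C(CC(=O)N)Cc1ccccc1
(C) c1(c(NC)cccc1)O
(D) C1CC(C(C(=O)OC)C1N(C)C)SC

C

[NX3;H1]([#6])[#6] describes a trivalent nitrogen with one H, bonded to two carbons (a secondary amine).
(A) has a primary amino group (-NH2) but the nitrogen has H2 and only one carbon neighbour.
(B) has a primary amide (-C(=O)NH2) but the -C(=O)NH2 nitrogen has H2, not H1.
(C) contains an N-methylamino group (-NHCH3), which satisfies every atom and bond constraint.
(D) has a dimethylamino group (-N(CH3)2) but the nitrogen has H0, not H1.
So the answer is (C).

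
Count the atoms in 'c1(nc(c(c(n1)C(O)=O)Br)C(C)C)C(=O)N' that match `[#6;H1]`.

1

The query [#6;H1] means: any carbon bearing exactly one hydrogen.
Check the 16 heavy atoms by environment: 2× n (aromatic, H0) → no; 4× c (aromatic, H0) → no; 1× C (H1) → match; 2× C (H3) → no; 2× C (H0) → no; 2× O (H0) → no; 1× O (H1) → no; 1× Br (H0) → no; 1× N (H2) → no.
That gives 1 matching atom.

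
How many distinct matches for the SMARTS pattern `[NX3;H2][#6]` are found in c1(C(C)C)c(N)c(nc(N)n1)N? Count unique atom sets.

3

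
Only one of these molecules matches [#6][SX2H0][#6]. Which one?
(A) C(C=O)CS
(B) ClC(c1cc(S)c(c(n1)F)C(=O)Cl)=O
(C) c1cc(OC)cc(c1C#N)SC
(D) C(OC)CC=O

[#6][SX2H0][#6] describes an aliphatic sulfur bridging two carbons with no H on the sulfur (a thioether).
(A) has a thiol (-SH) but the sulfur has H1, not H0 bridging two carbons.
(B) has a thiol (-SH) but the sulfur has H1, not H0 bridging two carbons.
(C) contains a methylthio ether (-SCH3), which satisfies every atom and bond constraint.
(D) has a methoxy ether (-OCH3) but the bridging atom is O, not S.
So the answer is (C).

C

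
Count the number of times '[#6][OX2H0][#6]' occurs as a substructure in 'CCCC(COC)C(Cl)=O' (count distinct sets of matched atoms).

1

[#6][OX2H0][#6] is the SMARTS for an ether: an aliphatic oxygen bridging two carbons with no H on the oxygen.
Exactly one fragment in the molecule meets all constraints, giving 1 match.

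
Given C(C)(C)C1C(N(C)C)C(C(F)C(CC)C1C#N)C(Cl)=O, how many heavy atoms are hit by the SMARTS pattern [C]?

15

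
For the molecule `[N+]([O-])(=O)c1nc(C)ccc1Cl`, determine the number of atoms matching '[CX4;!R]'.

1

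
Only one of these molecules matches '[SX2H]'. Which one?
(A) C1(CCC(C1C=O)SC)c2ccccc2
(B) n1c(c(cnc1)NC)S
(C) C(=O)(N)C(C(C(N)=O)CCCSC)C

B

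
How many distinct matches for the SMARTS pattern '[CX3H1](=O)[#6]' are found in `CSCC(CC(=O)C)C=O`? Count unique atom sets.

1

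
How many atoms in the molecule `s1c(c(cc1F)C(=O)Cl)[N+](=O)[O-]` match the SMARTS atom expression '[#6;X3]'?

The query [#6;X3] means: any carbon (aromatic or not) with three total connections.
Check the 12 heavy atoms by environment: 1× s (aromatic, X2) → no; 4× c (aromatic, X3) → match; 1× C (X3) → match; 2× O (X1) → no; 1× Cl (X1) → no; 1× F (X1) → no; 1× N (charge +1, X3) → no; 1× O (charge -1, X1) → no.
Summing the matching environments: 4 + 1 = 5 matching atoms.

5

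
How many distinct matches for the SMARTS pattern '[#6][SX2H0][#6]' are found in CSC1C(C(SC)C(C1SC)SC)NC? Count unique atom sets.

4

[#6][SX2H0][#6] is the SMARTS for a thioether: an aliphatic sulfur bridging two carbons with no H on the sulfur.
The molecule carries 4 separate instances of a methylthio ether (-SCH3) meeting every constraint; each maps to a distinct set of atoms, giving 4 matches.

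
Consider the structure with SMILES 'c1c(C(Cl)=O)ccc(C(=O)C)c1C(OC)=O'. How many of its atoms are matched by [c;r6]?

Check the 16 heavy atoms by environment: 6× c (aromatic, in 6-ring) → match; 5× C (acyclic) → no; 4× O (acyclic) → no; 1× Cl (acyclic) → no.
That gives 6 matching atoms.

6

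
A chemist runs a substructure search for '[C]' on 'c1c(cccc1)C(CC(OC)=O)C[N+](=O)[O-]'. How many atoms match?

5

Check the 16 heavy atoms by environment: 5× C → match; 6× c (aromatic) → no; 1× N (charge +1) → no; 1× O (charge -1) → no; 3× O → no.
That gives 5 matching atoms.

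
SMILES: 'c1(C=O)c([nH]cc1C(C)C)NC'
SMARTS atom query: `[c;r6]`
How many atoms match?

0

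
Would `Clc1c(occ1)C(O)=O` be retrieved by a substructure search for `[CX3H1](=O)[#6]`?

No

The pattern [CX3H1](=O)[#6] describes an sp2 carbon with one H, double-bonded to O and single-bonded to carbon — an aldehyde.
The closest candidate here is a carboxylic acid group (-C(=O)OH), but the carbonyl carbon has H0 and is bonded to O, not H1. No other fragment satisfies the full query, so there is no match.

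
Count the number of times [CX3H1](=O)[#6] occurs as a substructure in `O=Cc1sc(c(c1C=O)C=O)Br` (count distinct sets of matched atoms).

3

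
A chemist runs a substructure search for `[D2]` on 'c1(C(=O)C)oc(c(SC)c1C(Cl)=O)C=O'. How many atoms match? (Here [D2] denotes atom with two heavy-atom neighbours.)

3

The query [D2] means: atom with exactly two heavy-atom neighbours.
Check the 15 heavy atoms by environment: 1× o (aromatic, D2) → match; 4× c (aromatic, D3) → no; 1× C (D2) → match; 3× O (D1) → no; 2× C (D3) → no; 1× Cl (D1) → no; 2× C (D1) → no; 1× S (D2) → match.
Summing the matching environments: 1 + 1 + 1 = 3 matching atoms.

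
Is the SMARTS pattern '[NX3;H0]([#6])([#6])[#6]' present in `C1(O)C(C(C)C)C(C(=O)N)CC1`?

The pattern [NX3;H0]([#6])([#6])[#6] describes a trivalent nitrogen with no H, bonded to three carbons — a tertiary amine.
The closest candidate here is a primary amide (-C(=O)NH2), but the amide nitrogen has H2 and only one carbon neighbour. No other fragment satisfies the full query, so there is no match.

No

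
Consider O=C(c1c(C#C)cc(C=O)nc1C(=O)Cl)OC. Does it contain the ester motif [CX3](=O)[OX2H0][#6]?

Yes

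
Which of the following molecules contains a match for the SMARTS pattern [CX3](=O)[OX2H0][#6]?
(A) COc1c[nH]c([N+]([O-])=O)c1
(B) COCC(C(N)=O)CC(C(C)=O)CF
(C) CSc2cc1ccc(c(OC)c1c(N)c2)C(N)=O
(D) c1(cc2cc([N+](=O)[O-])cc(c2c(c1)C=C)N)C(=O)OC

[CX3](=O)[OX2H0][#6] describes a carbonyl carbon bonded to an oxygen that is itself bonded to carbon (no H on that O) (an ester).
(A) has a methoxy ether (-OCH3) but the ether oxygen is not adjacent to a C=O carbon.
(B) has a methoxy ether (-OCH3) but the ether oxygen is not adjacent to a C=O carbon.
(C) has a methoxy ether (-OCH3) but the ether oxygen is not adjacent to a C=O carbon.
(D) contains a methyl-ester group (-C(=O)OCH3), which satisfies every atom and bond constraint.
So the answer is (D).

D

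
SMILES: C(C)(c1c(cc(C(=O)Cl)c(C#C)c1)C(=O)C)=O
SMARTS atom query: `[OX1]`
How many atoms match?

3

Check the 17 heavy atoms by environment: 6× c (aromatic, X3) → no; 3× C (X3) → no; 3× O (X1) → match; 2× C (X4) → no; 2× C (X2) → no; 1× Cl (X1) → no.
That gives 3 matching atoms.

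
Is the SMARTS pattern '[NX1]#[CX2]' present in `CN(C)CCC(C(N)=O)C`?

The pattern [NX1]#[CX2] describes a nitrogen triple-bonded to a two-connected carbon — a nitrile.
The closest candidate here is a primary amide (-C(=O)NH2), but the nitrogen is NX3, not NX1. No other fragment satisfies the full query, so there is no match.

No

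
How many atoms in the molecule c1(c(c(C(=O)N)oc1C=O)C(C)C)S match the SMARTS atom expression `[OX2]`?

0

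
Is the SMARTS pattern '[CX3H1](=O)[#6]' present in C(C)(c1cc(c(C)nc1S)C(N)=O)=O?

The pattern [CX3H1](=O)[#6] describes an sp2 carbon with one H, double-bonded to O and single-bonded to carbon — an aldehyde.
The closest candidate here is an acetyl/ketone group (-C(=O)CH3), but the carbonyl carbon has H0 (two carbon neighbours), not H1. No other fragment satisfies the full query, so there is no match.

No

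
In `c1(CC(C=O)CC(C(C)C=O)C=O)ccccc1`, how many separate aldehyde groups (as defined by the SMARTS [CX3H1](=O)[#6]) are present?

3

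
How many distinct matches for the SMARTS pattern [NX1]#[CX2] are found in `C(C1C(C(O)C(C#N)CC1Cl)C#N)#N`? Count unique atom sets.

[NX1]#[CX2] is the SMARTS for a nitrile: a nitrogen triple-bonded to a two-connected carbon.
The molecule carries 3 separate instances of a nitrile (-C#N) meeting every constraint; each maps to a distinct set of atoms, giving 3 matches.

3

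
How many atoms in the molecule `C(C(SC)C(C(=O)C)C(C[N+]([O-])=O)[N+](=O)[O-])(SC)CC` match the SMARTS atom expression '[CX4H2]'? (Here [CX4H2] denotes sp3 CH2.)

2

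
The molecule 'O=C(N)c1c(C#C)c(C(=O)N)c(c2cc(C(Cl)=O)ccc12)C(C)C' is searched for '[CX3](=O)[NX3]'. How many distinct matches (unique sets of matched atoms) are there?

2

[CX3](=O)[NX3] is the SMARTS for an amide: a carbonyl carbon bonded to a trivalent nitrogen.
The molecule carries 2 separate instances of a primary amide (-C(=O)NH2) meeting every constraint; each maps to a distinct set of atoms, giving 2 matches.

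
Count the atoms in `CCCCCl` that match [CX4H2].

Check the 5 heavy atoms by environment: 3× C (H2, X4) → match; 1× C (H3, X4) → no; 1× Cl (H0, X1) → no.
That gives 3 matching atoms.

3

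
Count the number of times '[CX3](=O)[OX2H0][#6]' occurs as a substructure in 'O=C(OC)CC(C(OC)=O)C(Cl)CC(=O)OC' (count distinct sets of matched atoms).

3

[CX3](=O)[OX2H0][#6] is the SMARTS for an ester: a carbonyl carbon bonded to an oxygen that is itself bonded to carbon (no H on that O).
The molecule carries 3 separate instances of a methyl-ester group (-C(=O)OCH3) meeting every constraint; each maps to a distinct set of atoms, giving 3 matches.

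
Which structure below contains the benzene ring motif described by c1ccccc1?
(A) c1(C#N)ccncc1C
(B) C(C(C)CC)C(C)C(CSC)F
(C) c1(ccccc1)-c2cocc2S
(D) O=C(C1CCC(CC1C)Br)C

C

c1ccccc1 describes six aromatic carbons in a ring (a benzene ring).
(A) has a methyl group (-CH3) but no six-membered all-carbon aromatic ring is present.
(B) has a methyl group (-CH3) but no six-membered all-carbon aromatic ring is present.
(C) contains a phenyl ring, which satisfies every atom and bond constraint.
(D) has a methyl group (-CH3) but no six-membered all-carbon aromatic ring is present.
So the answer is (C).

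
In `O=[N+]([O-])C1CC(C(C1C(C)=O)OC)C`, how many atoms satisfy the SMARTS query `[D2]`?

The query [D2] means: atom with exactly two heavy-atom neighbours.
Check the 14 heavy atoms by environment: 5× C (D3) → no; 1× C (D2) → match; 1× N (charge +1, D3) → no; 1× O (charge -1, D1) → no; 2× O (D1) → no; 3× C (D1) → no; 1× O (D2) → match.
Summing the matching environments: 1 + 1 = 2 matching atoms.

2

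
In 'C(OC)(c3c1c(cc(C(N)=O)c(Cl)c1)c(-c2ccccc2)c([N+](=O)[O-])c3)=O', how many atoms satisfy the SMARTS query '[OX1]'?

Check the 27 heavy atoms by environment: 16× c (aromatic, X3) → no; 2× C (X3) → no; 3× O (X1) → match; 1× N (X3) → no; 1× O (X2) → no; 1× C (X4) → no; 1× N (charge +1, X3) → no; 1× O (charge -1, X1) → match; 1× Cl (X1) → no.
Summing the matching environments: 3 + 1 = 4 matching atoms.

4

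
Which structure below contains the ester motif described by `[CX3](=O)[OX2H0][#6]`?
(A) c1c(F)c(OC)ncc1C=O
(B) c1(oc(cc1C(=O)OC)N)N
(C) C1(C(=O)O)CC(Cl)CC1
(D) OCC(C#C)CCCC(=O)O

B

[CX3](=O)[OX2H0][#6] describes a carbonyl carbon bonded to an oxygen that is itself bonded to carbon (no H on that O) (an ester).
(A) has a methoxy ether (-OCH3) but the ether oxygen is not adjacent to a C=O carbon.
(B) contains a methyl-ester group (-C(=O)OCH3), which satisfies every atom and bond constraint.
(C) has a carboxylic acid group (-C(=O)OH) but the singly-bonded O carries H (OX2H1, not H0).
(D) has a carboxylic acid group (-C(=O)OH) but the singly-bonded O carries H (OX2H1, not H0).
So the answer is (B).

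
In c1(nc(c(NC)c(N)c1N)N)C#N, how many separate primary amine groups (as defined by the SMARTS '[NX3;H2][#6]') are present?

3

[NX3;H2][#6] is the SMARTS for a primary amine: a trivalent nitrogen with two H attached to carbon.
The molecule carries 3 separate instances of a primary amino group (-NH2) meeting every constraint; each maps to a distinct set of atoms, giving 3 matches.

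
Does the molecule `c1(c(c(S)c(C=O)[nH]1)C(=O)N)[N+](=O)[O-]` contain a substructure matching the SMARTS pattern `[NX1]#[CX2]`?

No

The pattern [NX1]#[CX2] describes a nitrogen triple-bonded to a two-connected carbon — a nitrile.
The closest candidate here is a primary amide (-C(=O)NH2), but the nitrogen is NX3, not NX1. No other fragment satisfies the full query, so there is no match.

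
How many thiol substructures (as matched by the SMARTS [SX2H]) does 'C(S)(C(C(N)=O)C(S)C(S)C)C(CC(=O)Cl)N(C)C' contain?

[SX2H] is the SMARTS for a thiol: an aliphatic sulfur with two connections, one being H.
The molecule carries 3 separate instances of a thiol (-SH) meeting every constraint; each maps to a distinct set of atoms, giving 3 matches.

3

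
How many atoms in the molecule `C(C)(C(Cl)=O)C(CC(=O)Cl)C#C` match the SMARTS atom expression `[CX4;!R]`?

The query [CX4;!R] means: aliphatic carbon with four total connections, not in a ring.
Check the 12 heavy atoms by environment: 4× C (X4, acyclic) → match; 2× C (X3, acyclic) → no; 2× O (X1, acyclic) → no; 2× Cl (X1, acyclic) → no; 2× C (X2, acyclic) → no.
That gives 4 matching atoms.

4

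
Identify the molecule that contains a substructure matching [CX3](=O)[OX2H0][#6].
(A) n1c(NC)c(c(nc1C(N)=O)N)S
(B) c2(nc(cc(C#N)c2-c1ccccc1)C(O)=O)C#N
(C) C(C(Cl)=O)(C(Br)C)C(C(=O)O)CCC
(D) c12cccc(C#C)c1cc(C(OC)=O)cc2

D

[CX3](=O)[OX2H0][#6] describes a carbonyl carbon bonded to an oxygen that is itself bonded to carbon (no H on that O) (an ester).
(A) has a primary amide (-C(=O)NH2) but the carbonyl is bonded to N, not to an O-C linkage.
(B) has a carboxylic acid group (-C(=O)OH) but the singly-bonded O carries H (OX2H1, not H0).
(C) has a carboxylic acid group (-C(=O)OH) but the singly-bonded O carries H (OX2H1, not H0).
(D) contains a methyl-ester group (-C(=O)OCH3), which satisfies every atom and bond constraint.
So the answer is (D).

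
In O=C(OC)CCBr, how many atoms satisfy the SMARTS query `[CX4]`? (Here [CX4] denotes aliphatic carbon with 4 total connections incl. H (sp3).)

Check the 7 heavy atoms by environment: 3× C (X4) → match; 1× C (X3) → no; 1× O (X1) → no; 1× O (X2) → no; 1× Br (X1) → no.
That gives 3 matching atoms.

3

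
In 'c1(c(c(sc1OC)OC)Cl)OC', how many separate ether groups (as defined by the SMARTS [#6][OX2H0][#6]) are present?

3

[#6][OX2H0][#6] is the SMARTS for an ether: an aliphatic oxygen bridging two carbons with no H on the oxygen.
The molecule carries 3 separate instances of a methoxy ether (-OCH3) meeting every constraint; each maps to a distinct set of atoms, giving 3 matches.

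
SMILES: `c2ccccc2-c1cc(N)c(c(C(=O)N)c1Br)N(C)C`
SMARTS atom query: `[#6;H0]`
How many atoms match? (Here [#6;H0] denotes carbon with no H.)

7

The query [#6;H0] means: any carbon with no attached hydrogen.
Check the 20 heavy atoms by environment: 6× c (aromatic, H0) → match; 6× c (aromatic, H1) → no; 2× N (H2) → no; 1× C (H0) → match; 1× O (H0) → no; 1× Br (H0) → no; 1× N (H0) → no; 2× C (H3) → no.
Summing the matching environments: 6 + 1 = 7 matching atoms.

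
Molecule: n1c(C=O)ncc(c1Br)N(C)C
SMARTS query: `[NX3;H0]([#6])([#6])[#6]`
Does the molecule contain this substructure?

Yes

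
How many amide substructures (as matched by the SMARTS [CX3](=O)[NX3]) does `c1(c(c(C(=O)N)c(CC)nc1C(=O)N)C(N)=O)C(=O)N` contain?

[CX3](=O)[NX3] is the SMARTS for an amide: a carbonyl carbon bonded to a trivalent nitrogen.
The molecule carries 4 separate instances of a primary amide (-C(=O)NH2) meeting every constraint; each maps to a distinct set of atoms, giving 4 matches.

4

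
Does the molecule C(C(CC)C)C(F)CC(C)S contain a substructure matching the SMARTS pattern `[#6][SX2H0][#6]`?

No

The pattern [#6][SX2H0][#6] describes an aliphatic sulfur bridging two carbons with no H on the sulfur — a thioether.
The closest candidate here is a thiol (-SH), but the sulfur has H1, not H0 bridging two carbons. No other fragment satisfies the full query, so there is no match.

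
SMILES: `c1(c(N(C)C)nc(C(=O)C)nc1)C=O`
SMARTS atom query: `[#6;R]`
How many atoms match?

4

Check the 14 heavy atoms by environment: 2× n (aromatic, in 6-ring) → no; 4× c (aromatic, in 6-ring) → match; 5× C (acyclic) → no; 2× O (acyclic) → no; 1× N (acyclic) → no.
That gives 4 matching atoms.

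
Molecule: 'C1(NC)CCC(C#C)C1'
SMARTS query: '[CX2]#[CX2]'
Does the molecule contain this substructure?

Yes

The pattern [CX2]#[CX2] describes a carbon-carbon triple bond — an alkyne.
The molecule carries an ethynyl group (-C#CH), whose atoms satisfy every constraint of the query, so the pattern matches.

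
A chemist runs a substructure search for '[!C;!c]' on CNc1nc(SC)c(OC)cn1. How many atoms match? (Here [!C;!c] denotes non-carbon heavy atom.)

5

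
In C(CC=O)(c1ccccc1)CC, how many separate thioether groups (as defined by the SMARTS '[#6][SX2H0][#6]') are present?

0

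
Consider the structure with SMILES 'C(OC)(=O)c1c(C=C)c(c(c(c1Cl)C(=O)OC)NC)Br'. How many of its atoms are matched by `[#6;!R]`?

7

The query [#6;!R] means: carbon not in any ring.
Check the 20 heavy atoms by environment: 6× c (aromatic, in 6-ring) → no; 7× C (acyclic) → match; 4× O (acyclic) → no; 1× Br (acyclic) → no; 1× Cl (acyclic) → no; 1× N (acyclic) → no.
That gives 7 matching atoms.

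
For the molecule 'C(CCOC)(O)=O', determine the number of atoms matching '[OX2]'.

Check the 7 heavy atoms by environment: 3× C (X4) → no; 1× C (X3) → no; 1× O (X1) → no; 2× O (X2) → match.
That gives 2 matching atoms.

2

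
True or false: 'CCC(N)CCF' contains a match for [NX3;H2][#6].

The pattern [NX3;H2][#6] describes a trivalent nitrogen with two H attached to carbon — a primary amine.
The molecule carries a primary amino group (-NH2), whose atoms satisfy every constraint of the query, so the pattern matches.

True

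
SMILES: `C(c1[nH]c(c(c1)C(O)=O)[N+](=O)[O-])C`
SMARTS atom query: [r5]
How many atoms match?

The query [r5] means: r5 matches atoms in a five-membered ring.
Check the 13 heavy atoms by environment: 1× n (aromatic, in 5-ring) → match; 4× c (aromatic, in 5-ring) → match; 3× C (acyclic) → no; 3× O (acyclic) → no; 1× N (charge +1, acyclic) → no; 1× O (charge -1, acyclic) → no.
Summing the matching environments: 1 + 4 = 5 matching atoms.

5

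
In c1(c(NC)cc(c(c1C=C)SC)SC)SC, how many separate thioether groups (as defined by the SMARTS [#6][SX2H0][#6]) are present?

3

[#6][SX2H0][#6] is the SMARTS for a thioether: an aliphatic sulfur bridging two carbons with no H on the sulfur.
The molecule carries 3 separate instances of a methylthio ether (-SCH3) meeting every constraint; each maps to a distinct set of atoms, giving 3 matches.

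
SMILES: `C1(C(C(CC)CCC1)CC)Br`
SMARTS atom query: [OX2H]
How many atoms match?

0

The query [OX2H] means: aliphatic oxygen with two connections, one of which is H — an -OH oxygen.
Check the 11 heavy atoms by environment: 5× C (H2, X4) → no; 3× C (H1, X4) → no; 2× C (H3, X4) → no; 1× Br (H0, X1) → no.
No environment satisfies the query, so 0 matching atoms.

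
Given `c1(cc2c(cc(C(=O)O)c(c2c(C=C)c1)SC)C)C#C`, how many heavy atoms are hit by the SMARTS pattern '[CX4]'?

2

The query [CX4] means: C with X4: aliphatic carbon with exactly 4 total connections (bonds + H).
Check the 20 heavy atoms by environment: 10× c (aromatic, X3) → no; 2× C (X2) → no; 2× C (X4) → match; 1× S (X2) → no; 3× C (X3) → no; 1× O (X1) → no; 1× O (X2) → no.
That gives 2 matching atoms.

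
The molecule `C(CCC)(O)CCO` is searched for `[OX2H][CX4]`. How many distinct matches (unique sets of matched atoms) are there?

2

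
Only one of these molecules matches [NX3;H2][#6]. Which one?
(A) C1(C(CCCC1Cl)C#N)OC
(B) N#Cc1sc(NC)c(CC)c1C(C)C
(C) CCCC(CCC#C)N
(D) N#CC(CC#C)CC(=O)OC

[NX3;H2][#6] describes a trivalent nitrogen with two H attached to carbon (a primary amine).
(A) has a nitrile (-C#N) but the nitrogen is NX1 (triple-bonded), not NX3 with two H.
(B) has a nitrile (-C#N) but the nitrogen is NX1 (triple-bonded), not NX3 with two H.
(C) contains a primary amino group (-NH2), which satisfies every atom and bond constraint.
(D) has a nitrile (-C#N) but the nitrogen is NX1 (triple-bonded), not NX3 with two H.
So the answer is (C).

C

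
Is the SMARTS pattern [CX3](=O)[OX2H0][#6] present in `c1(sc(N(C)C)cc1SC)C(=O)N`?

No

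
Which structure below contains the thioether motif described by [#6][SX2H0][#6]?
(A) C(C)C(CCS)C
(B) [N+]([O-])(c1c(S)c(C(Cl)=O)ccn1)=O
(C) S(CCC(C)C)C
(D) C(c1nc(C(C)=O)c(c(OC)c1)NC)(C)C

C

[#6][SX2H0][#6] describes an aliphatic sulfur bridging two carbons with no H on the sulfur (a thioether).
(A) has a thiol (-SH) but the sulfur has H1, not H0 bridging two carbons.
(B) has a thiol (-SH) but the sulfur has H1, not H0 bridging two carbons.
(C) contains a methylthio ether (-SCH3), which satisfies every atom and bond constraint.
(D) has a methoxy ether (-OCH3) but the bridging atom is O, not S.
So the answer is (C).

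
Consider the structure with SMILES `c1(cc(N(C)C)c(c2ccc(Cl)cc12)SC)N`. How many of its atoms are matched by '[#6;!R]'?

3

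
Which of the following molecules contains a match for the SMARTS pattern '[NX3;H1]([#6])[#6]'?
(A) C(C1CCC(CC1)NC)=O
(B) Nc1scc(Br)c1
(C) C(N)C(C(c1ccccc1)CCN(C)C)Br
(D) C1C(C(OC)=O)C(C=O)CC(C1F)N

[NX3;H1]([#6])[#6] describes a trivalent nitrogen with one H, bonded to two carbons (a secondary amine).
(A) contains an N-methylamino group (-NHCH3), which satisfies every atom and bond constraint.
(B) has a primary amino group (-NH2) but the nitrogen has H2 and only one carbon neighbour.
(C) has a dimethylamino group (-N(CH3)2) but the nitrogen has H0, not H1.
(D) has a primary amino group (-NH2) but the nitrogen has H2 and only one carbon neighbour.
So the answer is (A).

A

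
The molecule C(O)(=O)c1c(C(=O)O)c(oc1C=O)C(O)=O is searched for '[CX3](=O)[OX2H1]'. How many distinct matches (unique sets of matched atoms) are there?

[CX3](=O)[OX2H1] is the SMARTS for a carboxylic acid: an sp2 carbon double-bonded to O and single-bonded to an -OH oxygen.
The molecule carries 3 separate instances of a carboxylic acid group (-C(=O)OH) meeting every constraint; each maps to a distinct set of atoms, giving 3 matches.

3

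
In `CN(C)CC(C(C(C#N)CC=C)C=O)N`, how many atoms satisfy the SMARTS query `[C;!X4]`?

4

Check the 15 heavy atoms by environment: 7× C (X4) → no; 2× N (X3) → no; 3× C (X3) → match; 1× O (X1) → no; 1× C (X2) → match; 1× N (X1) → no.
Summing the matching environments: 3 + 1 = 4 matching atoms.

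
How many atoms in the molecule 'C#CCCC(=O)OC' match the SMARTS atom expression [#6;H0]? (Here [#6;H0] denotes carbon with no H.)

2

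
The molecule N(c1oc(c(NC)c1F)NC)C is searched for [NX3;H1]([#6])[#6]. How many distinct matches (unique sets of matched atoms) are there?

3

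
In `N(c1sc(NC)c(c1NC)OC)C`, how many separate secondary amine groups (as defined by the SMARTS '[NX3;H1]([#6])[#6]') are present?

3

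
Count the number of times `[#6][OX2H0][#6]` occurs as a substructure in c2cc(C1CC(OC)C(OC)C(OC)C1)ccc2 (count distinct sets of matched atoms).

3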